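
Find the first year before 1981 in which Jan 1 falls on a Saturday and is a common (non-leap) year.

1977

Jan 1 advances by 2 weekdays after a leap year and by 1 after a common year.
1981: Jan 1 is Thursday.
1980: Tuesday (leap)
1979: Monday
1978: Sunday
1977: Saturday
1977 begins on a Saturday and is a common year.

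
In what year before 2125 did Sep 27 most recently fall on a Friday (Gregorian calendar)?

From one year to the next, a fixed date's weekday advances by 1, or by 2 when a Feb 29 lies between the two dates.
2125: September 27 is Thursday.
2124: Wednesday (−1)
2123: Monday (−2)
2122: Sunday (−1)
2121: Saturday (−1)
2120: Friday (−1)
Sep 27 falls on a Friday in 2120.

2120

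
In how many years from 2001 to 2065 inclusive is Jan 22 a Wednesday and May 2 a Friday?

7

Check each year's weekday for Jan 22 and May 2:
  2001: Mon/Wed  2002: Tue/Thu  2003: Wed/Fri ✓  2004: Thu/Sun  2005: Sat/Mon  2006: Sun/Tue  2007: Mon/Wed  2008: Tue/Fri  2009: Thu/Sat  2010: Fri/Sun  2011: Sat/Mon  2012: Sun/Wed  2013: Tue/Thu  2014: Wed/Fri ✓  …(37 more)…  2052: Mon/Thu  2053: Wed/Fri ✓  2054: Thu/Sat  2055: Fri/Sun  2056: Sat/Tue  2057: Mon/Wed  2058: Tue/Thu  2059: Wed/Fri ✓  2060: Thu/Sun  2061: Sat/Mon  2062: Sun/Tue  2063: Mon/Wed  2064: Tue/Fri  2065: Thu/Sat
Both conditions hold in: 2003, 2014, 2025, 2031, 2042, 2053, 2059 — 7.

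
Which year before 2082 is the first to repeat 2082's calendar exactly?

Two years share a calendar iff Jan 1 falls on the same weekday and both are leap or both are common. 2082: Jan 1 is Thursday, common year.
2081: Jan 1 Wednesday, common
2080: Jan 1 Monday, leap
2079: Jan 1 Sunday, common
2078: Jan 1 Saturday, common
2077: Jan 1 Friday, common
2076: Jan 1 Wednesday, leap
2075: Jan 1 Tuesday, common
2074: Jan 1 Monday, common
2073: Jan 1 Sunday, common
2072: Jan 1 Friday, leap
2071: Jan 1 Thursday, common
2071 matches on both conditions.

2071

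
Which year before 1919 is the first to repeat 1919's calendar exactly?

Two years share a calendar iff Jan 1 falls on the same weekday and both are leap or both are common. 1919: Jan 1 is Wednesday, common year.
1918: Jan 1 Tuesday, common
1917: Jan 1 Monday, common
1916: Jan 1 Saturday, leap
1915: Jan 1 Friday, common
1914: Jan 1 Thursday, common
1913: Jan 1 Wednesday, common
1913 matches on both conditions.

1913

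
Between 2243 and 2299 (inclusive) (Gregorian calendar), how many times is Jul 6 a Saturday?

Track Jul 6's weekday year by year (advancing +1, or +2 across a Feb 29):
  2243: Thu  2244: Sat (+2) ✓  2245: Sun (+1)  2246: Mon (+1)  2247: Tue (+1)
  2248: Thu (+2)  2249: Fri (+1)  2250: Sat (+1) ✓  2251: Sun (+1)  2252: Tue (+2)
  2253: Wed (+1)  2254: Thu (+1)  2255: Fri (+1)  2256: Sun (+2)  … (29 more years) …
  2286: Tue (+1)  2287: Wed (+1)  2288: Fri (+2)  2289: Sat (+1) ✓  2290: Sun (+1)
  2291: Mon (+1)  2292: Wed (+2)  2293: Thu (+1)  2294: Fri (+1)  2295: Sat (+1) ✓
  2296: Mon (+2)  2297: Tue (+1)  2298: Wed (+1)  2299: Thu (+1)
Saturday years: 2244, 2250, 2261, 2267, 2272, 2278, 2289, 2295 — 8 in total.

8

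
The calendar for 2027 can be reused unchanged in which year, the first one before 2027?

2021

Two years share a calendar iff Jan 1 falls on the same weekday and both are leap or both are common. 2027: Jan 1 is Friday, common year.
2026: Jan 1 Thursday, common
2025: Jan 1 Wednesday, common
2024: Jan 1 Monday, leap
2023: Jan 1 Sunday, common
2022: Jan 1 Saturday, common
2021: Jan 1 Friday, common
2021 matches on both conditions.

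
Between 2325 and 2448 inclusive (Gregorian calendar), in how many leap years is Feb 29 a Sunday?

Leap years in 2325–2448: 31 of them.
Feb 29 weekday advances by 5 (mod 7) from one leap year to the next four years later (or differs when a century non-leap intervenes).
Leap-day weekdays: 2328:Wed 2332:Mon 2336:Sat 2340:Thu 2344:Tue 2348:Sun✓ 2352:Fri 2356:Wed 2360:Mon 2364:Sat 2368:Thu 2372:Tue 2376:Sun✓ …(5 more)… 2400:Tue 2404:Sun✓ 2408:Fri 2412:Wed 2416:Mon 2420:Sat 2424:Thu 2428:Tue 2432:Sun✓ 2436:Fri 2440:Wed 2444:Mon 2448:Sat
Sunday: 2348, 2376, 2404, 2432 → 4.

4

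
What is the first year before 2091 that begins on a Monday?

2085

Jan 1 advances by 2 weekdays after a leap year and by 1 after a common year.
2091: Jan 1 is Monday.
2090: Sunday
2089: Saturday
2088: Thursday (leap)
2087: Wednesday
2086: Tuesday
2085: Monday
2085 begins on a Monday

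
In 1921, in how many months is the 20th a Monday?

Check the 20th of each month of 1921: Jan 20: Thu, Feb 20: Sun, Mar 20: Sun, Apr 20: Wed, May 20: Fri, Jun 20: Mon, Jul 20: Wed, Aug 20: Sat, Sep 20: Tue, Oct 20: Thu, Nov 20: Sun, Dec 20: Tue.
Monday occurs in June — 1 month.

1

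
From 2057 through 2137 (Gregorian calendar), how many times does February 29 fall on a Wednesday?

4

Leap years in 2057–2137: 19 of them.
Feb 29 weekday advances by 5 (mod 7) from one leap year to the next four years later (or differs when a century non-leap intervenes).
Leap-day weekdays: 2060:Sun 2064:Fri 2068:Wed✓ 2072:Mon 2076:Sat 2080:Thu 2084:Tue 2088:Sun 2092:Fri 2096:Wed✓ 2104:Fri 2108:Wed✓ 2112:Mon 2116:Sat 2120:Thu 2124:Tue 2128:Sun 2132:Fri 2136:Wed✓
Wednesday: 2068, 2096, 2108, 2136 → 4.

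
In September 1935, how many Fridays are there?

4

September 1935 has 30 days and begins on Sunday.
The first Friday is September 6.
Fridays fall on 6, 13, 20, 27 — that's 4.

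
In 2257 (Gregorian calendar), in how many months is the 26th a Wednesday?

Check the 26th of each month of 2257: Jan 26: Mon, Feb 26: Thu, Mar 26: Thu, Apr 26: Sun, May 26: Tue, Jun 26: Fri, Jul 26: Sun, Aug 26: Wed, Sep 26: Sat, Oct 26: Mon, Nov 26: Thu, Dec 26: Sat.
Wednesday occurs in August — 1 month.

1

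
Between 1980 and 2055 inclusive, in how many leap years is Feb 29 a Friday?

3

Leap years in 1980–2055: 19 of them.
Feb 29 weekday advances by 5 (mod 7) from one leap year to the next four years later (or differs when a century non-leap intervenes).
Leap-day weekdays: 1980:Fri✓ 1984:Wed 1988:Mon 1992:Sat 1996:Thu 2000:Tue 2004:Sun 2008:Fri✓ 2012:Wed 2016:Mon 2020:Sat 2024:Thu 2028:Tue 2032:Sun 2036:Fri✓ 2040:Wed 2044:Mon 2048:Sat 2052:Thu
Friday: 1980, 2008, 2036 → 3.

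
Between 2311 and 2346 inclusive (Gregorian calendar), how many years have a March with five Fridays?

17

March has 31 days; it has five Fridays when Friday falls among the first (month-length − 28) days — i.e. when March 1 is one of Friday/Thursday/Wednesday.
March 1 by year: 2311:Wed✓ 2312:Fri✓ 2313:Sat 2314:Sun 2315:Mon 2316:Wed✓ 2317:Thu✓ 2318:Fri✓ 2319:Sat 2320:Mon 2321:Tue 2322:Wed✓ 2323:Thu✓ 2324:Sat 2325:Sun …(6 more)… 2332:Tue 2333:Wed✓ 2334:Thu✓ 2335:Fri✓ 2336:Sun 2337:Mon 2338:Tue 2339:Wed✓ 2340:Fri✓ 2341:Sat 2342:Sun 2343:Mon 2344:Wed✓ 2345:Thu✓ 2346:Fri✓
Years with five Fridays: 2311, 2312, 2316, 2317, 2318, 2322, 2323, 2328, 2329, 2333, 2334, 2335, 2339, 2340, 2344, 2345, 2346 → 17.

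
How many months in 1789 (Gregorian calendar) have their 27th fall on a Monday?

2

Check the 27th of each month of 1789: Jan 27: Tue, Feb 27: Fri, Mar 27: Fri, Apr 27: Mon, May 27: Wed, Jun 27: Sat, Jul 27: Mon, Aug 27: Thu, Sep 27: Sun, Oct 27: Tue, Nov 27: Fri, Dec 27: Sun.
Monday occurs in April, July — 2 months.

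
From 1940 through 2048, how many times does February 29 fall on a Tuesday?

4

Leap years in 1940–2048: 28 of them.
Feb 29 weekday advances by 5 (mod 7) from one leap year to the next four years later (or differs when a century non-leap intervenes).
Leap-day weekdays: 1940:Thu 1944:Tue✓ 1948:Sun 1952:Fri 1956:Wed 1960:Mon 1964:Sat 1968:Thu 1972:Tue✓ 1976:Sun 1980:Fri 1984:Wed 1988:Mon 1992:Sat 1996:Thu 2000:Tue✓ 2004:Sun 2008:Fri 2012:Wed 2016:Mon 2020:Sat 2024:Thu 2028:Tue✓ 2032:Sun 2036:Fri 2040:Wed 2044:Mon 2048:Sat
Tuesday: 1944, 1972, 2000, 2028 → 4.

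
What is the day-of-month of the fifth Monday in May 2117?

31

May 1, 2117 is a Saturday, so the first Monday is the 3rd.
The fifth Monday is 3 + 28 = 31.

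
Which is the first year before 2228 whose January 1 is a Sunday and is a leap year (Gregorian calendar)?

Jan 1 advances by 2 weekdays after a leap year and by 1 after a common year.
2228: Jan 1 is Tuesday (leap).
2227: Monday
2226: Sunday
2225: Saturday
2224: Thursday (leap)
2223: Wednesday
2222: Tuesday
2221: Monday
2220: Saturday (leap)
2219: Friday
2218: Thursday
2217: Wednesday
2216: Monday (leap)
2215: Sunday
2214: Saturday
2213: Friday
2212: Wednesday (leap)
2211: Tuesday
2210: Monday
2209: Sunday
2208: Friday (leap)
2207: Thursday
2206: Wednesday
2205: Tuesday
2204: Sunday (leap)
2204 begins on a Sunday and is a leap year.

2204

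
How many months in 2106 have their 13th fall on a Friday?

Check the 13th of each month of 2106: Jan 13: Wed, Feb 13: Sat, Mar 13: Sat, Apr 13: Tue, May 13: Thu, Jun 13: Sun, Jul 13: Tue, Aug 13: Fri, Sep 13: Mon, Oct 13: Wed, Nov 13: Sat, Dec 13: Mon.
Friday occurs in August — 1 month.

1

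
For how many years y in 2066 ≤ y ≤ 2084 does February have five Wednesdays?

1

February has 28 days (29 in leap years); it has five Wednesdays when Wednesday falls among the first (month-length − 28) days — i.e. when February 1 is Wednesday in a leap year (never in a common year).
February 1 by year: 2066:Mon 2067:Tue 2068:Wed✓ 2069:Fri 2070:Sat 2071:Sun 2072:Mon 2073:Wed 2074:Thu 2075:Fri 2076:Sat 2077:Mon 2078:Tue 2079:Wed 2080:Thu 2081:Sat 2082:Sun 2083:Mon 2084:Tue
Years with five Wednesdays: 2068 → 1.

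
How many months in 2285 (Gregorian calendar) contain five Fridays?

A month of length L has five Fridays iff its first Friday is on day ≤ L−28 (so day 1–3 in a 31-day month, 1–2 in a 30-day month, day 1 in a leap February).
Checking each month of 2285: Jan starts Thu (31d) ✓; Feb starts Sun (28d); Mar starts Sun (31d); Apr starts Wed (30d); May starts Fri (31d) ✓; Jun starts Mon (30d); Jul starts Wed (31d) ✓; Aug starts Sat (31d); Sep starts Tue (30d); Oct starts Thu (31d) ✓; Nov starts Sun (30d); Dec starts Tue (31d).
Five-Friday months: January, May, July, October → 4.

4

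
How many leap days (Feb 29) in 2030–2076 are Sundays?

Leap years in 2030–2076: 12 of them.
Feb 29 weekday advances by 5 (mod 7) from one leap year to the next four years later (or differs when a century non-leap intervenes).
Leap-day weekdays: 2032:Sun✓ 2036:Fri 2040:Wed 2044:Mon 2048:Sat 2052:Thu 2056:Tue 2060:Sun✓ 2064:Fri 2068:Wed 2072:Mon 2076:Sat
Sunday: 2032, 2060 → 2.

2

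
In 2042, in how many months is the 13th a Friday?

Check the 13th of each month of 2042: Jan 13: Mon, Feb 13: Thu, Mar 13: Thu, Apr 13: Sun, May 13: Tue, Jun 13: Fri, Jul 13: Sun, Aug 13: Wed, Sep 13: Sat, Oct 13: Mon, Nov 13: Thu, Dec 13: Sat.
Friday occurs in June — 1 month.

1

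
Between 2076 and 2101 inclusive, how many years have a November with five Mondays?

9

November has 30 days; it has five Mondays when Monday falls among the first (month-length − 28) days — i.e. when November 1 is one of Monday/Sunday.
November 1 by year: 2076:Sun✓ 2077:Mon✓ 2078:Tue 2079:Wed 2080:Fri 2081:Sat 2082:Sun✓ 2083:Mon✓ 2084:Wed 2085:Thu 2086:Fri 2087:Sat 2088:Mon✓ 2089:Tue 2090:Wed 2091:Thu 2092:Sat 2093:Sun✓ 2094:Mon✓ 2095:Tue 2096:Thu 2097:Fri 2098:Sat 2099:Sun✓ 2100:Mon✓ 2101:Tue
Years with five Mondays: 2076, 2077, 2082, 2083, 2088, 2093, 2094, 2099, 2100 → 9.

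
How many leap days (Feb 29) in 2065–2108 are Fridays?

Leap years in 2065–2108: 10 of them.
Feb 29 weekday advances by 5 (mod 7) from one leap year to the next four years later (or differs when a century non-leap intervenes).
Leap-day weekdays: 2068:Wed 2072:Mon 2076:Sat 2080:Thu 2084:Tue 2088:Sun 2092:Fri✓ 2096:Wed 2104:Fri✓ 2108:Wed
Friday: 2092, 2104 → 2.

2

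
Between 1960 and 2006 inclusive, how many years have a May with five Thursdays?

May has 31 days; it has five Thursdays when Thursday falls among the first (month-length − 28) days — i.e. when May 1 is one of Thursday/Wednesday/Tuesday.
May 1 by year: 1960:Sun 1961:Mon 1962:Tue✓ 1963:Wed✓ 1964:Fri 1965:Sat 1966:Sun 1967:Mon 1968:Wed✓ 1969:Thu✓ 1970:Fri 1971:Sat 1972:Mon 1973:Tue✓ 1974:Wed✓ …(17 more)… 1992:Fri 1993:Sat 1994:Sun 1995:Mon 1996:Wed✓ 1997:Thu✓ 1998:Fri 1999:Sat 2000:Mon 2001:Tue✓ 2002:Wed✓ 2003:Thu✓ 2004:Sat 2005:Sun 2006:Mon
Years with five Thursdays: 1962, 1963, 1968, 1969, 1973, 1974, 1975, 1979, 1980, 1984, 1985, 1986, 1990, 1991, 1996, 1997, 2001, 2002, 2003 → 19.

19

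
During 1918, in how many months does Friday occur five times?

A month of length L has five Fridays iff its first Friday is on day ≤ L−28 (so day 1–3 in a 31-day month, 1–2 in a 30-day month, day 1 in a leap February).
Checking each month of 1918: Jan starts Tue (31d); Feb starts Fri (28d); Mar starts Fri (31d) ✓; Apr starts Mon (30d); May starts Wed (31d) ✓; Jun starts Sat (30d); Jul starts Mon (31d); Aug starts Thu (31d) ✓; Sep starts Sun (30d); Oct starts Tue (31d); Nov starts Fri (30d) ✓; Dec starts Sun (31d).
Five-Friday months: March, May, August, November → 4.

4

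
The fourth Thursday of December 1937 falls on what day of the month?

December 1, 1937 is a Wednesday, so the first Thursday is the 2nd.
The fourth Thursday is 2 + 21 = 23.

23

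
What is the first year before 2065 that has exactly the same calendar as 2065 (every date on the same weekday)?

2054

Two years share a calendar iff Jan 1 falls on the same weekday and both are leap or both are common. 2065: Jan 1 is Thursday, common year.
2064: Jan 1 Tuesday, leap
2063: Jan 1 Monday, common
2062: Jan 1 Sunday, common
2061: Jan 1 Saturday, common
2060: Jan 1 Thursday, leap
2059: Jan 1 Wednesday, common
2058: Jan 1 Tuesday, common
2057: Jan 1 Monday, common
2056: Jan 1 Saturday, leap
2055: Jan 1 Friday, common
2054: Jan 1 Thursday, common
2054 matches on both conditions.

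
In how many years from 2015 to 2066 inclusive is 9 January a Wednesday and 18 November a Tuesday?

Check each year's weekday for 9 January and 18 November:
  2015: Fri/Wed  2016: Sat/Fri  2017: Mon/Sat  2018: Tue/Sun  2019: Wed/Mon  2020: Thu/Wed  2021: Sat/Thu  2022: Sun/Fri  2023: Mon/Sat  2024: Tue/Mon  2025: Thu/Tue  2026: Fri/Wed  2027: Sat/Thu  2028: Sun/Sat  …(24 more)…  2053: Thu/Tue  2054: Fri/Wed  2055: Sat/Thu  2056: Sun/Sat  2057: Tue/Sun  2058: Wed/Mon  2059: Thu/Tue  2060: Fri/Thu  2061: Sun/Fri  2062: Mon/Sat  2063: Tue/Sun  2064: Wed/Tue ✓  2065: Fri/Wed  2066: Sat/Thu
Both conditions hold in: 2036, 2064 — 2.

2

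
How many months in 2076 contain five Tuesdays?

4

A month of length L has five Tuesdays iff its first Tuesday is on day ≤ L−28 (so day 1–3 in a 31-day month, 1–2 in a 30-day month, day 1 in a leap February).
Checking each month of 2076: Jan starts Wed (31d); Feb starts Sat (29d); Mar starts Sun (31d) ✓; Apr starts Wed (30d); May starts Fri (31d); Jun starts Mon (30d) ✓; Jul starts Wed (31d); Aug starts Sat (31d); Sep starts Tue (30d) ✓; Oct starts Thu (31d); Nov starts Sun (30d); Dec starts Tue (31d) ✓.
Five-Tuesday months: March, June, September, December → 4.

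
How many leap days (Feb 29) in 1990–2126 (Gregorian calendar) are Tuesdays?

Leap years in 1990–2126: 33 of them.
Feb 29 weekday advances by 5 (mod 7) from one leap year to the next four years later (or differs when a century non-leap intervenes).
Leap-day weekdays: 1992:Sat 1996:Thu 2000:Tue✓ 2004:Sun 2008:Fri 2012:Wed 2016:Mon 2020:Sat 2024:Thu 2028:Tue✓ 2032:Sun 2036:Fri 2040:Wed …(7 more)… 2072:Mon 2076:Sat 2080:Thu 2084:Tue✓ 2088:Sun 2092:Fri 2096:Wed 2104:Fri 2108:Wed 2112:Mon 2116:Sat 2120:Thu 2124:Tue✓
Tuesday: 2000, 2028, 2056, 2084, 2124 → 5.

5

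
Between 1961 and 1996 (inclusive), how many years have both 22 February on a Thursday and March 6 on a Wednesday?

2

Check each year's weekday for 22 February and March 6:
  1961: Wed/Mon  1962: Thu/Tue  1963: Fri/Wed  1964: Sat/Fri  1965: Mon/Sat  1966: Tue/Sun  1967: Wed/Mon  1968: Thu/Wed ✓  1969: Sat/Thu  1970: Sun/Fri  1971: Mon/Sat  1972: Tue/Mon  1973: Thu/Tue  1974: Fri/Wed  …(8 more)…  1983: Tue/Sun  1984: Wed/Tue  1985: Fri/Wed  1986: Sat/Thu  1987: Sun/Fri  1988: Mon/Sun  1989: Wed/Mon  1990: Thu/Tue  1991: Fri/Wed  1992: Sat/Fri  1993: Mon/Sat  1994: Tue/Sun  1995: Wed/Mon  1996: Thu/Wed ✓
Both conditions hold in: 1968, 1996 — 2.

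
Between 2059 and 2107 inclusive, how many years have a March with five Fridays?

March has 31 days; it has five Fridays when Friday falls among the first (month-length − 28) days — i.e. when March 1 is one of Friday/Thursday/Wednesday.
March 1 by year: 2059:Sat 2060:Mon 2061:Tue 2062:Wed✓ 2063:Thu✓ 2064:Sat 2065:Sun 2066:Mon 2067:Tue 2068:Thu✓ 2069:Fri✓ 2070:Sat 2071:Sun 2072:Tue 2073:Wed✓ …(19 more)… 2093:Sun 2094:Mon 2095:Tue 2096:Thu✓ 2097:Fri✓ 2098:Sat 2099:Sun 2100:Mon 2101:Tue 2102:Wed✓ 2103:Thu✓ 2104:Sat 2105:Sun 2106:Mon 2107:Tue
Years with five Fridays: 2062, 2063, 2068, 2069, 2073, 2074, 2075, 2079, 2080, 2084, 2085, 2086, 2090, 2091, 2096, 2097, 2102, 2103 → 18.

18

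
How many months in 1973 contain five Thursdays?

4

A month of length L has five Thursdays iff its first Thursday is on day ≤ L−28 (so day 1–3 in a 31-day month, 1–2 in a 30-day month, day 1 in a leap February).
Checking each month of 1973: Jan starts Mon (31d); Feb starts Thu (28d); Mar starts Thu (31d) ✓; Apr starts Sun (30d); May starts Tue (31d) ✓; Jun starts Fri (30d); Jul starts Sun (31d); Aug starts Wed (31d) ✓; Sep starts Sat (30d); Oct starts Mon (31d); Nov starts Thu (30d) ✓; Dec starts Sat (31d).
Five-Thursday months: March, May, August, November → 4.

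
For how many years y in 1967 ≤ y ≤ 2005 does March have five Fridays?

17

March has 31 days; it has five Fridays when Friday falls among the first (month-length − 28) days — i.e. when March 1 is one of Friday/Thursday/Wednesday.
March 1 by year: 1967:Wed✓ 1968:Fri✓ 1969:Sat 1970:Sun 1971:Mon 1972:Wed✓ 1973:Thu✓ 1974:Fri✓ 1975:Sat 1976:Mon 1977:Tue 1978:Wed✓ 1979:Thu✓ 1980:Sat 1981:Sun …(9 more)… 1991:Fri✓ 1992:Sun 1993:Mon 1994:Tue 1995:Wed✓ 1996:Fri✓ 1997:Sat 1998:Sun 1999:Mon 2000:Wed✓ 2001:Thu✓ 2002:Fri✓ 2003:Sat 2004:Mon 2005:Tue
Years with five Fridays: 1967, 1968, 1972, 1973, 1974, 1978, 1979, 1984, 1985, 1989, 1990, 1991, 1995, 1996, 2000, 2001, 2002 → 17.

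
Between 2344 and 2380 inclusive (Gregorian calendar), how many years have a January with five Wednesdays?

January has 31 days; it has five Wednesdays when Wednesday falls among the first (month-length − 28) days — i.e. when January 1 is one of Wednesday/Tuesday/Monday.
January 1 by year: 2344:Sat 2345:Mon✓ 2346:Tue✓ 2347:Wed✓ 2348:Thu 2349:Sat 2350:Sun 2351:Mon✓ 2352:Tue✓ 2353:Thu 2354:Fri 2355:Sat 2356:Sun 2357:Tue✓ 2358:Wed✓ …(7 more)… 2366:Sat 2367:Sun 2368:Mon✓ 2369:Wed✓ 2370:Thu 2371:Fri 2372:Sat 2373:Mon✓ 2374:Tue✓ 2375:Wed✓ 2376:Thu 2377:Sat 2378:Sun 2379:Mon✓ 2380:Tue✓
Years with five Wednesdays: 2345, 2346, 2347, 2351, 2352, 2357, 2358, 2362, 2363, 2364, 2368, 2369, 2373, 2374, 2375, 2379, 2380 → 17.

17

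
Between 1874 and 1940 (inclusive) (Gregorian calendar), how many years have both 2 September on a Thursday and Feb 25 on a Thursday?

7

Check each year's weekday for 2 September and Feb 25:
  1874: Wed/Wed  1875: Thu/Thu ✓  1876: Sat/Fri  1877: Sun/Sun  1878: Mon/Mon  1879: Tue/Tue  1880: Thu/Wed  1881: Fri/Fri  1882: Sat/Sat  1883: Sun/Sun  1884: Tue/Mon  1885: Wed/Wed  1886: Thu/Thu ✓  1887: Fri/Fri  …(39 more)…  1927: Fri/Fri  1928: Sun/Sat  1929: Mon/Mon  1930: Tue/Tue  1931: Wed/Wed  1932: Fri/Thu  1933: Sat/Sat  1934: Sun/Sun  1935: Mon/Mon  1936: Wed/Tue  1937: Thu/Thu ✓  1938: Fri/Fri  1939: Sat/Sat  1940: Mon/Sun
Both conditions hold in: 1875, 1886, 1897, 1909, 1915, 1926, 1937 — 7.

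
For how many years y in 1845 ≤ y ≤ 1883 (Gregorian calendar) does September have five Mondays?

September has 30 days; it has five Mondays when Monday falls among the first (month-length − 28) days — i.e. when September 1 is one of Monday/Sunday.
September 1 by year: 1845:Mon✓ 1846:Tue 1847:Wed 1848:Fri 1849:Sat 1850:Sun✓ 1851:Mon✓ 1852:Wed 1853:Thu 1854:Fri 1855:Sat 1856:Mon✓ 1857:Tue 1858:Wed 1859:Thu …(9 more)… 1869:Wed 1870:Thu 1871:Fri 1872:Sun✓ 1873:Mon✓ 1874:Tue 1875:Wed 1876:Fri 1877:Sat 1878:Sun✓ 1879:Mon✓ 1880:Wed 1881:Thu 1882:Fri 1883:Sat
Years with five Mondays: 1845, 1850, 1851, 1856, 1861, 1862, 1867, 1872, 1873, 1878, 1879 → 11.

11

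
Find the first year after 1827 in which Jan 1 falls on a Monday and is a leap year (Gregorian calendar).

Jan 1 advances by 2 weekdays after a leap year and by 1 after a common year.
1827: Jan 1 is Monday.
1828: Tuesday (leap)
1829: Thursday
1830: Friday
1831: Saturday
1832: Sunday (leap)
1833: Tuesday
1834: Wednesday
1835: Thursday
1836: Friday (leap)
1837: Sunday
1838: Monday
1839: Tuesday
1840: Wednesday (leap)
1841: Friday
1842: Saturday
1843: Sunday
1844: Monday (leap)
1844 begins on a Monday and is a leap year.

1844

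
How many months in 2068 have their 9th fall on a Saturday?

1

Check the 9th of each month of 2068: Jan 9: Mon, Feb 9: Thu, Mar 9: Fri, Apr 9: Mon, May 9: Wed, Jun 9: Sat, Jul 9: Mon, Aug 9: Thu, Sep 9: Sun, Oct 9: Tue, Nov 9: Fri, Dec 9: Sun.
Saturday occurs in June — 1 month.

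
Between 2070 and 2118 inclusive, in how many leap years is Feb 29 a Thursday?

Leap years in 2070–2118: 11 of them.
Feb 29 weekday advances by 5 (mod 7) from one leap year to the next four years later (or differs when a century non-leap intervenes).
Leap-day weekdays: 2072:Mon 2076:Sat 2080:Thu✓ 2084:Tue 2088:Sun 2092:Fri 2096:Wed 2104:Fri 2108:Wed 2112:Mon 2116:Sat
Thursday: 2080 → 1.

1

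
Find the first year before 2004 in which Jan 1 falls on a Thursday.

Jan 1 advances by 2 weekdays after a leap year and by 1 after a common year.
2004: Jan 1 is Thursday (leap).
2003: Wednesday
2002: Tuesday
2001: Monday
2000: Saturday (leap)
1999: Friday
1998: Thursday
1998 begins on a Thursday

1998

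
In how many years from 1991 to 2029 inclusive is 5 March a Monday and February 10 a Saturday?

Check each year's weekday for 5 March and February 10:
  1991: Tue/Sun  1992: Thu/Mon  1993: Fri/Wed  1994: Sat/Thu  1995: Sun/Fri  1996: Tue/Sat  1997: Wed/Mon  1998: Thu/Tue  1999: Fri/Wed  2000: Sun/Thu  2001: Mon/Sat ✓  2002: Tue/Sun  2003: Wed/Mon  2004: Fri/Tue  …(11 more)…  2016: Sat/Wed  2017: Sun/Fri  2018: Mon/Sat ✓  2019: Tue/Sun  2020: Thu/Mon  2021: Fri/Wed  2022: Sat/Thu  2023: Sun/Fri  2024: Tue/Sat  2025: Wed/Mon  2026: Thu/Tue  2027: Fri/Wed  2028: Sun/Thu  2029: Mon/Sat ✓
Both conditions hold in: 2001, 2007, 2018, 2029 — 4.

4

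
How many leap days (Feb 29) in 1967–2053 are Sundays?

3

Leap years in 1967–2053: 22 of them.
Feb 29 weekday advances by 5 (mod 7) from one leap year to the next four years later (or differs when a century non-leap intervenes).
Leap-day weekdays: 1968:Thu 1972:Tue 1976:Sun✓ 1980:Fri 1984:Wed 1988:Mon 1992:Sat 1996:Thu 2000:Tue 2004:Sun✓ 2008:Fri 2012:Wed 2016:Mon 2020:Sat 2024:Thu 2028:Tue 2032:Sun✓ 2036:Fri 2040:Wed 2044:Mon 2048:Sat 2052:Thu
Sunday: 1976, 2004, 2032 → 3.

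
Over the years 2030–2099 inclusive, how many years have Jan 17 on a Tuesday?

Track Jan 17's weekday year by year (advancing +1, or +2 across a Feb 29):
  2030: Thu  2031: Fri (+1)  2032: Sat (+1)  2033: Mon (+2)  2034: Tue (+1) ✓
  2035: Wed (+1)  2036: Thu (+1)  2037: Sat (+2)  2038: Sun (+1)  2039: Mon (+1)
  2040: Tue (+1) ✓  2041: Thu (+2)  2042: Fri (+1)  2043: Sat (+1)  … (42 more years) …
  2086: Thu (+1)  2087: Fri (+1)  2088: Sat (+1)  2089: Mon (+2)  2090: Tue (+1) ✓
  2091: Wed (+1)  2092: Thu (+1)  2093: Sat (+2)  2094: Sun (+1)  2095: Mon (+1)
  2096: Tue (+1) ✓  2097: Thu (+2)  2098: Fri (+1)  2099: Sat (+1)
Tuesday years: 2034, 2040, 2045, 2051, 2062, 2068, 2073, 2079, 2090, 2096 — 10 in total.

10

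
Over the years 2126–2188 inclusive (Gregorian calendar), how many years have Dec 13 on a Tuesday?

9

Track Dec 13's weekday year by year (advancing +1, or +2 across a Feb 29):
  2126: Fri  2127: Sat (+1)  2128: Mon (+2)  2129: Tue (+1) ✓  2130: Wed (+1)
  2131: Thu (+1)  2132: Sat (+2)  2133: Sun (+1)  2134: Mon (+1)  2135: Tue (+1) ✓
  2136: Thu (+2)  2137: Fri (+1)  2138: Sat (+1)  2139: Sun (+1)  … (35 more years) …
  2175: Wed (+1)  2176: Fri (+2)  2177: Sat (+1)  2178: Sun (+1)  2179: Mon (+1)
  2180: Wed (+2)  2181: Thu (+1)  2182: Fri (+1)  2183: Sat (+1)  2184: Mon (+2)
  2185: Tue (+1) ✓  2186: Wed (+1)  2187: Thu (+1)  2188: Sat (+2)
Tuesday years: 2129, 2135, 2140, 2146, 2157, 2163, 2168, 2174, 2185 — 9 in total.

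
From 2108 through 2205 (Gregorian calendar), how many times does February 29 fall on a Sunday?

3

Leap years in 2108–2205: 24 of them.
Feb 29 weekday advances by 5 (mod 7) from one leap year to the next four years later (or differs when a century non-leap intervenes).
Leap-day weekdays: 2108:Wed 2112:Mon 2116:Sat 2120:Thu 2124:Tue 2128:Sun✓ 2132:Fri 2136:Wed 2140:Mon 2144:Sat 2148:Thu 2152:Tue 2156:Sun✓ 2160:Fri 2164:Wed 2168:Mon 2172:Sat 2176:Thu 2180:Tue 2184:Sun✓ 2188:Fri 2192:Wed 2196:Mon 2204:Wed
Sunday: 2128, 2156, 2184 → 3.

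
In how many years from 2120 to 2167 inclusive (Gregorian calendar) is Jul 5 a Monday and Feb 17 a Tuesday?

2

Check each year's weekday for Jul 5 and Feb 17:
  2120: Fri/Sat  2121: Sat/Mon  2122: Sun/Tue  2123: Mon/Wed  2124: Wed/Thu  2125: Thu/Sat  2126: Fri/Sun  2127: Sat/Mon  2128: Mon/Tue ✓  2129: Tue/Thu  2130: Wed/Fri  2131: Thu/Sat  2132: Sat/Sun  2133: Sun/Tue  …(20 more)…  2154: Fri/Sun  2155: Sat/Mon  2156: Mon/Tue ✓  2157: Tue/Thu  2158: Wed/Fri  2159: Thu/Sat  2160: Sat/Sun  2161: Sun/Tue  2162: Mon/Wed  2163: Tue/Thu  2164: Thu/Fri  2165: Fri/Sun  2166: Sat/Mon  2167: Sun/Tue
Both conditions hold in: 2128, 2156 — 2.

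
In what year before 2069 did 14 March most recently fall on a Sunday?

From one year to the next, a fixed date's weekday advances by 1, or by 2 when a Feb 29 lies between the two dates.
2069: March 14 is Thursday.
2068: Wednesday (−1)
2067: Monday (−2)
2066: Sunday (−1)
14 March falls on a Sunday in 2066.

2066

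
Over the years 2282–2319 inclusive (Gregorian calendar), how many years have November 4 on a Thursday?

4

Track November 4's weekday year by year (advancing +1, or +2 across a Feb 29):
  2282: Sat  2283: Sun (+1)  2284: Tue (+2)  2285: Wed (+1)  2286: Thu (+1) ✓
  2287: Fri (+1)  2288: Sun (+2)  2289: Mon (+1)  2290: Tue (+1)  2291: Wed (+1)
  2292: Fri (+2)  2293: Sat (+1)  2294: Sun (+1)  2295: Mon (+1)  … (10 more years) …
  2306: Sun (+1)  2307: Mon (+1)  2308: Wed (+2)  2309: Thu (+1) ✓  2310: Fri (+1)
  2311: Sat (+1)  2312: Mon (+2)  2313: Tue (+1)  2314: Wed (+1)  2315: Thu (+1) ✓
  2316: Sat (+2)  2317: Sun (+1)  2318: Mon (+1)  2319: Tue (+1)
Thursday years: 2286, 2297, 2309, 2315 — 4 in total.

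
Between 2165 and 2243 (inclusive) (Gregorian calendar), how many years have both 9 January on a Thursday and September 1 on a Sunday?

0

Check each year's weekday for 9 January and September 1:
  2165: Wed/Sun  2166: Thu/Mon  2167: Fri/Tue  2168: Sat/Thu  2169: Mon/Fri  2170: Tue/Sat  2171: Wed/Sun  2172: Thu/Tue  2173: Sat/Wed  2174: Sun/Thu  2175: Mon/Fri  2176: Tue/Sun  2177: Thu/Mon  2178: Fri/Tue  …(51 more)…  2230: Sat/Wed  2231: Sun/Thu  2232: Mon/Sat  2233: Wed/Sun  2234: Thu/Mon  2235: Fri/Tue  2236: Sat/Thu  2237: Mon/Fri  2238: Tue/Sat  2239: Wed/Sun  2240: Thu/Tue  2241: Sat/Wed  2242: Sun/Thu  2243: Mon/Fri
Both conditions hold in: no year — 0.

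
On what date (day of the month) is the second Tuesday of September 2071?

8

September 1, 2071 is a Tuesday, so the first Tuesday is the 1st.
The second Tuesday is 1 + 7 = 8.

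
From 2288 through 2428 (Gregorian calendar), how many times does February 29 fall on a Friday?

Leap years in 2288–2428: 35 of them.
Feb 29 weekday advances by 5 (mod 7) from one leap year to the next four years later (or differs when a century non-leap intervenes).
Leap-day weekdays: 2288:Wed 2292:Mon 2296:Sat 2304:Mon 2308:Sat 2312:Thu 2316:Tue 2320:Sun 2324:Fri✓ 2328:Wed 2332:Mon 2336:Sat 2340:Thu …(9 more)… 2380:Fri✓ 2384:Wed 2388:Mon 2392:Sat 2396:Thu 2400:Tue 2404:Sun 2408:Fri✓ 2412:Wed 2416:Mon 2420:Sat 2424:Thu 2428:Tue
Friday: 2324, 2352, 2380, 2408 → 4.

4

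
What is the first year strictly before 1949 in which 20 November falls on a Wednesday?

From one year to the next, a fixed date's weekday advances by 1, or by 2 when a Feb 29 lies between the two dates.
1949: November 20 is Sunday.
1948: Saturday (−1)
1947: Thursday (−2)
1946: Wednesday (−1)
20 November falls on a Wednesday in 1946.

1946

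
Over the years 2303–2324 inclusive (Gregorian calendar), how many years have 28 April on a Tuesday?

3

Track 28 April's weekday year by year (advancing +1, or +2 across a Feb 29):
  2303: Tue ✓  2304: Thu (+2)  2305: Fri (+1)  2306: Sat (+1)  2307: Sun (+1)
  2308: Tue (+2) ✓  2309: Wed (+1)  2310: Thu (+1)  2311: Fri (+1)  2312: Sun (+2)
  2313: Mon (+1)  2314: Tue (+1) ✓  2315: Wed (+1)  2316: Fri (+2)  2317: Sat (+1)
  2318: Sun (+1)  2319: Mon (+1)  2320: Wed (+2)  2321: Thu (+1)  2322: Fri (+1)
  2323: Sat (+1)  2324: Mon (+2)
Tuesday years: 2303, 2308, 2314 — 3 in total.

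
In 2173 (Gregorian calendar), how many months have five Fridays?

5

A month of length L has five Fridays iff its first Friday is on day ≤ L−28 (so day 1–3 in a 31-day month, 1–2 in a 30-day month, day 1 in a leap February).
Checking each month of 2173: Jan starts Fri (31d) ✓; Feb starts Mon (28d); Mar starts Mon (31d); Apr starts Thu (30d) ✓; May starts Sat (31d); Jun starts Tue (30d); Jul starts Thu (31d) ✓; Aug starts Sun (31d); Sep starts Wed (30d); Oct starts Fri (31d) ✓; Nov starts Mon (30d); Dec starts Wed (31d) ✓.
Five-Friday months: January, April, July, October, December → 5.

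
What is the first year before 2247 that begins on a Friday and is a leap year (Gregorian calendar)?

Jan 1 advances by 2 weekdays after a leap year and by 1 after a common year.
2247: Jan 1 is Friday.
2246: Thursday
2245: Wednesday
2244: Monday (leap)
2243: Sunday
2242: Saturday
2241: Friday
2240: Wednesday (leap)
2239: Tuesday
2238: Monday
2237: Sunday
2236: Friday (leap)
2236 begins on a Friday and is a leap year.

2236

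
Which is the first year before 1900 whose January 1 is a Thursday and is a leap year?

1880

Jan 1 advances by 2 weekdays after a leap year and by 1 after a common year.
1900: Jan 1 is Monday.
1899: Sunday
1898: Saturday
1897: Friday
1896: Wednesday (leap)
1895: Tuesday
1894: Monday
1893: Sunday
1892: Friday (leap)
1891: Thursday
1890: Wednesday
1889: Tuesday
1888: Sunday (leap)
1887: Saturday
1886: Friday
1885: Thursday
1884: Tuesday (leap)
1883: Monday
1882: Sunday
1881: Saturday
1880: Thursday (leap)
1880 begins on a Thursday and is a leap year.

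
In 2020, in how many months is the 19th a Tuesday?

Check the 19th of each month of 2020: Jan 19: Sun, Feb 19: Wed, Mar 19: Thu, Apr 19: Sun, May 19: Tue, Jun 19: Fri, Jul 19: Sun, Aug 19: Wed, Sep 19: Sat, Oct 19: Mon, Nov 19: Thu, Dec 19: Sat.
Tuesday occurs in May — 1 month.

1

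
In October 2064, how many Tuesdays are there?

4

October 2064 has 31 days and begins on Wednesday.
The first Tuesday is October 7.
Tuesdays fall on 7, 14, 21, 28 — that's 4.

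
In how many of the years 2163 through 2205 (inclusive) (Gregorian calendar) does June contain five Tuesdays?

11

June has 30 days; it has five Tuesdays when Tuesday falls among the first (month-length − 28) days — i.e. when June 1 is one of Tuesday/Monday.
June 1 by year: 2163:Wed 2164:Fri 2165:Sat 2166:Sun 2167:Mon✓ 2168:Wed 2169:Thu 2170:Fri 2171:Sat 2172:Mon✓ 2173:Tue✓ 2174:Wed 2175:Thu 2176:Sat 2177:Sun …(13 more)… 2191:Wed 2192:Fri 2193:Sat 2194:Sun 2195:Mon✓ 2196:Wed 2197:Thu 2198:Fri 2199:Sat 2200:Sun 2201:Mon✓ 2202:Tue✓ 2203:Wed 2204:Fri 2205:Sat
Years with five Tuesdays: 2167, 2172, 2173, 2178, 2179, 2184, 2189, 2190, 2195, 2201, 2202 → 11.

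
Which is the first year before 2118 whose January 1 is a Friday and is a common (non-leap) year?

Jan 1 advances by 2 weekdays after a leap year and by 1 after a common year.
2118: Jan 1 is Saturday.
2117: Friday
2117 begins on a Friday and is a common year.

2117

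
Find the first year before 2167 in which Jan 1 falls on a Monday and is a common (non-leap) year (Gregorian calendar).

Jan 1 advances by 2 weekdays after a leap year and by 1 after a common year.
2167: Jan 1 is Thursday.
2166: Wednesday
2165: Tuesday
2164: Sunday (leap)
2163: Saturday
2162: Friday
2161: Thursday
2160: Tuesday (leap)
2159: Monday
2159 begins on a Monday and is a common year.

2159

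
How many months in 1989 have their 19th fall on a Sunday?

Check the 19th of each month of 1989: Jan 19: Thu, Feb 19: Sun, Mar 19: Sun, Apr 19: Wed, May 19: Fri, Jun 19: Mon, Jul 19: Wed, Aug 19: Sat, Sep 19: Tue, Oct 19: Thu, Nov 19: Sun, Dec 19: Tue.
Sunday occurs in February, March, November — 3 months.

3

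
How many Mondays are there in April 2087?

4

April 2087 has 30 days and begins on Tuesday.
The first Monday is April 7.
Mondays fall on 7, 14, 21, 28 — that's 4.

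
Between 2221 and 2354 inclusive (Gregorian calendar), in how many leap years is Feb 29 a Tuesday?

4

Leap years in 2221–2354: 32 of them.
Feb 29 weekday advances by 5 (mod 7) from one leap year to the next four years later (or differs when a century non-leap intervenes).
Leap-day weekdays: 2224:Sun 2228:Fri 2232:Wed 2236:Mon 2240:Sat 2244:Thu 2248:Tue✓ 2252:Sun 2256:Fri 2260:Wed 2264:Mon 2268:Sat 2272:Thu …(6 more)… 2304:Mon 2308:Sat 2312:Thu 2316:Tue✓ 2320:Sun 2324:Fri 2328:Wed 2332:Mon 2336:Sat 2340:Thu 2344:Tue✓ 2348:Sun 2352:Fri
Tuesday: 2248, 2276, 2316, 2344 → 4.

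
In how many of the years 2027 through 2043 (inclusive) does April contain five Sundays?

5

April has 30 days; it has five Sundays when Sunday falls among the first (month-length − 28) days — i.e. when April 1 is one of Sunday/Saturday.
April 1 by year: 2027:Thu 2028:Sat✓ 2029:Sun✓ 2030:Mon 2031:Tue 2032:Thu 2033:Fri 2034:Sat✓ 2035:Sun✓ 2036:Tue 2037:Wed 2038:Thu 2039:Fri 2040:Sun✓ 2041:Mon 2042:Tue 2043:Wed
Years with five Sundays: 2028, 2029, 2034, 2035, 2040 → 5.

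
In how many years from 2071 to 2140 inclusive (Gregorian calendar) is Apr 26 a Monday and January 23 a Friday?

Check each year's weekday for Apr 26 and January 23:
  2071: Sun/Fri  2072: Tue/Sat  2073: Wed/Mon  2074: Thu/Tue  2075: Fri/Wed  2076: Sun/Thu  2077: Mon/Sat  2078: Tue/Sun  2079: Wed/Mon  2080: Fri/Tue  2081: Sat/Thu  2082: Sun/Fri  2083: Mon/Sat  2084: Wed/Sun  …(42 more)…  2127: Sat/Thu  2128: Mon/Fri ✓  2129: Tue/Sun  2130: Wed/Mon  2131: Thu/Tue  2132: Sat/Wed  2133: Sun/Fri  2134: Mon/Sat  2135: Tue/Sun  2136: Thu/Mon  2137: Fri/Wed  2138: Sat/Thu  2139: Sun/Fri  2140: Tue/Sat
Both conditions hold in: 2088, 2128 — 2.

2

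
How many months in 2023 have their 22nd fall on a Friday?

2

Check the 22nd of each month of 2023: Jan 22: Sun, Feb 22: Wed, Mar 22: Wed, Apr 22: Sat, May 22: Mon, Jun 22: Thu, Jul 22: Sat, Aug 22: Tue, Sep 22: Fri, Oct 22: Sun, Nov 22: Wed, Dec 22: Fri.
Friday occurs in September, December — 2 months.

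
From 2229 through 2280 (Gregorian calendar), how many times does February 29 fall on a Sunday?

Leap years in 2229–2280: 13 of them.
Feb 29 weekday advances by 5 (mod 7) from one leap year to the next four years later (or differs when a century non-leap intervenes).
Leap-day weekdays: 2232:Wed 2236:Mon 2240:Sat 2244:Thu 2248:Tue 2252:Sun✓ 2256:Fri 2260:Wed 2264:Mon 2268:Sat 2272:Thu 2276:Tue 2280:Sun✓
Sunday: 2252, 2280 → 2.

2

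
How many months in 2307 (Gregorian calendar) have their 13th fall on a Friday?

2

Check the 13th of each month of 2307: Jan 13: Sun, Feb 13: Wed, Mar 13: Wed, Apr 13: Sat, May 13: Mon, Jun 13: Thu, Jul 13: Sat, Aug 13: Tue, Sep 13: Fri, Oct 13: Sun, Nov 13: Wed, Dec 13: Fri.
Friday occurs in September, December — 2 months.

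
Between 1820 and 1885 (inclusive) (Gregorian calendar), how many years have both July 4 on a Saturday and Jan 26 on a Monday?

7

Check each year's weekday for July 4 and Jan 26:
  1820: Tue/Wed  1821: Wed/Fri  1822: Thu/Sat  1823: Fri/Sun  1824: Sun/Mon  1825: Mon/Wed  1826: Tue/Thu  1827: Wed/Fri  1828: Fri/Sat  1829: Sat/Mon ✓  1830: Sun/Tue  1831: Mon/Wed  1832: Wed/Thu  1833: Thu/Sat  …(38 more)…  1872: Thu/Fri  1873: Fri/Sun  1874: Sat/Mon ✓  1875: Sun/Tue  1876: Tue/Wed  1877: Wed/Fri  1878: Thu/Sat  1879: Fri/Sun  1880: Sun/Mon  1881: Mon/Wed  1882: Tue/Thu  1883: Wed/Fri  1884: Fri/Sat  1885: Sat/Mon ✓
Both conditions hold in: 1829, 1835, 1846, 1857, 1863, 1874, 1885 — 7.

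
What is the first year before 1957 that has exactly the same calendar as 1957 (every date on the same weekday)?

1946

Two years share a calendar iff Jan 1 falls on the same weekday and both are leap or both are common. 1957: Jan 1 is Tuesday, common year.
1956: Jan 1 Sunday, leap
1955: Jan 1 Saturday, common
1954: Jan 1 Friday, common
1953: Jan 1 Thursday, common
1952: Jan 1 Tuesday, leap
1951: Jan 1 Monday, common
1950: Jan 1 Sunday, common
1949: Jan 1 Saturday, common
1948: Jan 1 Thursday, leap
1947: Jan 1 Wednesday, common
1946: Jan 1 Tuesday, common
1946 matches on both conditions.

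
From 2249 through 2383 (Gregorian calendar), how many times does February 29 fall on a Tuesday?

4

Leap years in 2249–2383: 32 of them.
Feb 29 weekday advances by 5 (mod 7) from one leap year to the next four years later (or differs when a century non-leap intervenes).
Leap-day weekdays: 2252:Sun 2256:Fri 2260:Wed 2264:Mon 2268:Sat 2272:Thu 2276:Tue✓ 2280:Sun 2284:Fri 2288:Wed 2292:Mon 2296:Sat 2304:Mon …(6 more)… 2332:Mon 2336:Sat 2340:Thu 2344:Tue✓ 2348:Sun 2352:Fri 2356:Wed 2360:Mon 2364:Sat 2368:Thu 2372:Tue✓ 2376:Sun 2380:Fri
Tuesday: 2276, 2316, 2344, 2372 → 4.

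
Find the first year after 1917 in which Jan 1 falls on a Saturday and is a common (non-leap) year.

1921

Jan 1 advances by 2 weekdays after a leap year and by 1 after a common year.
1917: Jan 1 is Monday.
1918: Tuesday
1919: Wednesday
1920: Thursday (leap)
1921: Saturday
1921 begins on a Saturday and is a common year.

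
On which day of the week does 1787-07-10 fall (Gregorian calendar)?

January 1, 1787 is a Monday.
July 10 is day 191 of the year, i.e. 190 days after Jan 1.
190 mod 7 = 1, so advance 1 weekday from Monday: Tuesday.

Tuesday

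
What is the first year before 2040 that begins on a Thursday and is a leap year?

Jan 1 advances by 2 weekdays after a leap year and by 1 after a common year.
2040: Jan 1 is Sunday (leap).
2039: Saturday
2038: Friday
2037: Thursday
2036: Tuesday (leap)
2035: Monday
2034: Sunday
2033: Saturday
2032: Thursday (leap)
2032 begins on a Thursday and is a leap year.

2032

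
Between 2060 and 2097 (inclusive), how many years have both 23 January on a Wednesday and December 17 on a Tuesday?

4

Check each year's weekday for 23 January and December 17:
  2060: Fri/Fri  2061: Sun/Sat  2062: Mon/Sun  2063: Tue/Mon  2064: Wed/Wed  2065: Fri/Thu  2066: Sat/Fri  2067: Sun/Sat  2068: Mon/Mon  2069: Wed/Tue ✓  2070: Thu/Wed  2071: Fri/Thu  2072: Sat/Sat  2073: Mon/Sun  …(10 more)…  2084: Sun/Sun  2085: Tue/Mon  2086: Wed/Tue ✓  2087: Thu/Wed  2088: Fri/Fri  2089: Sun/Sat  2090: Mon/Sun  2091: Tue/Mon  2092: Wed/Wed  2093: Fri/Thu  2094: Sat/Fri  2095: Sun/Sat  2096: Mon/Mon  2097: Wed/Tue ✓
Both conditions hold in: 2069, 2075, 2086, 2097 — 4.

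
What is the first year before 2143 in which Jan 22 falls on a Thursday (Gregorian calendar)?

2139

From one year to the next, a fixed date's weekday advances by 1, or by 2 when a Feb 29 lies between the two dates.
2143: January 22 is Tuesday.
2142: Monday (−1)
2141: Sunday (−1)
2140: Friday (−2)
2139: Thursday (−1)
Jan 22 falls on a Thursday in 2139.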